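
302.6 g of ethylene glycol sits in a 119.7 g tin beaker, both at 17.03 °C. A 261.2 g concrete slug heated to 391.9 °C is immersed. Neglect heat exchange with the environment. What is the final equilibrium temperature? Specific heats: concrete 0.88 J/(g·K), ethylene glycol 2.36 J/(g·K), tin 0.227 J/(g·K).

T_f = Σ m_i c_i T_i / Σ m_i c_i:
T_f = (229.86*391.9 + 714.14*17.03 + 27.17*17.03) / (229.86 + 714.14 + 27.17)
    = 102705 / 971.16 ≈ 105.75 °C

T_f ≈ 105.8 °C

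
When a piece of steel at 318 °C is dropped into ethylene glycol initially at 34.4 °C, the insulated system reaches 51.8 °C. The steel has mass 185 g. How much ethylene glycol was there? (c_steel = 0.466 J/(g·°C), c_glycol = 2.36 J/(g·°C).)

m ≈ 559 g

Heat lost by the steel = heat gained by the glycol:
185×0.466×(318 − 51.8) = m×2.36×(51.8 − 34.4)
41.06 m = 22949  ⇒  m ≈ 558.9 g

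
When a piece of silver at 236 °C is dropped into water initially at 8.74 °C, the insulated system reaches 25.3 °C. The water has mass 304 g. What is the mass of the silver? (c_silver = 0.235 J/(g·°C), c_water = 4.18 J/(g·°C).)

m ≈ 425 g

Heat lost by the silver = heat gained by the water:
m·0.235·(236 − 25.3) = 304·4.18·(25.3 − 8.74)
49.51 m = 21043  ⇒  m ≈ 425 g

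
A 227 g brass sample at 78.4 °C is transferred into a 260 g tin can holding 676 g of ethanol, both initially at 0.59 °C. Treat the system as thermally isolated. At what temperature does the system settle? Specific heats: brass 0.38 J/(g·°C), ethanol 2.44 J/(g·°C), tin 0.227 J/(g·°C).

T_f ≈ 4.3 °C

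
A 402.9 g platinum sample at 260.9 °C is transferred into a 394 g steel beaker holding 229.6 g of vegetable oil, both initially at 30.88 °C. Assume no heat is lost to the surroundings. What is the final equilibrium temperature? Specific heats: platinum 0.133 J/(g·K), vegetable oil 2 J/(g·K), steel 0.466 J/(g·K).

T_f ≈ 48.6 °C

T_f = Σ m_i c_i T_i / Σ m_i c_i:
T_f = (53.59×260.9 + 459.2×30.88 + 183.6×30.88) / (53.59 + 459.2 + 183.6)
    = 33830 / 696.39 ≈ 48.58 °C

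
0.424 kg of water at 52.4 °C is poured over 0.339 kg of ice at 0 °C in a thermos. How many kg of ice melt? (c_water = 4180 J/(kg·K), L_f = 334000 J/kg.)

Water can give up m c ΔT = 0.424·4180·52.4 = 92870 J before reaching 0 °C.
To melt every bit of ice: 0.339·334000 = 113226 J.
Since 92870 < 113226 J, not all the ice melts; equilibrium is at 0 °C.
m_melt = 92870 / L_f = 0.2781 kg.

m_melted ≈ 0.278 kg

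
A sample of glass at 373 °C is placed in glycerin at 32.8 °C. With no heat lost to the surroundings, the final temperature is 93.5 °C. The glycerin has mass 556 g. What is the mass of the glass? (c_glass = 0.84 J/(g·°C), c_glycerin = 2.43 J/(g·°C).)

m ≈ 349 g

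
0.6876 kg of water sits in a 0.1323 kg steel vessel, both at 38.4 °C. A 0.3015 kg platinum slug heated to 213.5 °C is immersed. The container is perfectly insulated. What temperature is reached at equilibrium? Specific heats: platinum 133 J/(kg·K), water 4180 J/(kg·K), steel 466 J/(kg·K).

T_f ≈ 40.8 °C

With ΣQ=0 the equilibrium temperature is the m·c-weighted mean:
T_f = (40.1·213.5 + 2874.2·38.4 + 61.65·38.4) / (40.1 + 2874.2 + 61.65)
    = 121297 / 2975.9 ≈ 40.76 °C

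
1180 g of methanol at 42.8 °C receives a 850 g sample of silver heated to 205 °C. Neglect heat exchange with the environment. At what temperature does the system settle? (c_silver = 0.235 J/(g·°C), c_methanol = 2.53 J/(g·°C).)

T_f = Σ m_i c_i T_i / Σ m_i c_i:
T_f = (199.75×205 + 2985.4×42.8) / (199.75 + 2985.4)
    = 168724 / 3185.1 ≈ 52.97 °C

T_f ≈ 53.0 °C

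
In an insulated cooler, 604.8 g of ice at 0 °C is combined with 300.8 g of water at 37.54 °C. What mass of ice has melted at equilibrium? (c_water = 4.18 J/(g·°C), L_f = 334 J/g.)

m_melted ≈ 141 g

Water can give up m c ΔT = 300.8·4.18·37.54 = 47201 J before reaching 0 °C.
Melting all 604.8 g of ice would need 604.8·334 = 202003 J.
47201 J < 202003 J, so only part of the ice melts and the system sits at 0 °C.
m_melted·334 = 47201  ⇒  m_melted ≈ 141.3 g.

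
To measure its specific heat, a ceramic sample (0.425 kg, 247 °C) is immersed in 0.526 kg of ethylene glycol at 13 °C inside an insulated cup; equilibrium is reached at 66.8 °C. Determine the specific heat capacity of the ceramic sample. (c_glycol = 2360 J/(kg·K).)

c ≈ 872 J/(kg·K)

Net heat exchanged in the isolated system is zero:
0.425×c×(66.8 − 247) + 0.526×2360×(66.8 − 13) = 0
-76.58 c = -66785
c = -66785/-76.58 ≈ 872 J/(kg·K)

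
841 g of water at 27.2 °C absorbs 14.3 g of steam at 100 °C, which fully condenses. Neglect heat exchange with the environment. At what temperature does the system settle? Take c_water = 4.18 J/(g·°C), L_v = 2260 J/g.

Energy conservation, ΣQ = 0:
steam→water at 100 °C releases m L_v = 14.3·2260 = 32318; condensed water 100 °C→T: 59.77(T − 100); original water: 3515.4(T − 27.2)
3575.2 T = 32318 + 5977.4 + 95618 = 133914
T ≈ 37.46 °C — below 100 °C, confirming all the steam condensed.

T_f ≈ 37.5 °C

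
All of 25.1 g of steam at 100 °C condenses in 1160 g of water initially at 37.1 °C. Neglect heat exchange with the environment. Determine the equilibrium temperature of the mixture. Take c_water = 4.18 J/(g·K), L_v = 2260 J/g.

Setting the total heat transfer to zero:
condense steam: −25.1·2260 = −56726
  condensed water 100 °C→T: 104.92(T − 100)
  water warms: 1160·4.18·(T − 37.1) = 4848.8(T − 37.1)
4953.7 T = 56726 + 10492 + 179890 = 247108
T ≈ 49.88 °C — below 100 °C, confirming all the steam condensed.

T_f ≈ 49.9 °C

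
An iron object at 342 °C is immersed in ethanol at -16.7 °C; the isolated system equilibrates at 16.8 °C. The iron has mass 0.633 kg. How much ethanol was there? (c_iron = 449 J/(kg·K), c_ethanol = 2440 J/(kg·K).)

m ≈ 1.13 kg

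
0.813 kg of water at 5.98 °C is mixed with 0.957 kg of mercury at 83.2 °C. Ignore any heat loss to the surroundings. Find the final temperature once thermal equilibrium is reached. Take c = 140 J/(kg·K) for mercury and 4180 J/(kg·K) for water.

T_f ≈ 8.9 °C

With ΣQ=0 the equilibrium temperature is the m·c-weighted mean:
T_f = (133.98·83.2 + 3398.3·5.98) / (133.98 + 3398.3)
    = 31469 / 3532.3 ≈ 8.91 °C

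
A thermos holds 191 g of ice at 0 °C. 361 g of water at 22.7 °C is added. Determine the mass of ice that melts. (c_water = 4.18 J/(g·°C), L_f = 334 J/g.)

m_melted ≈ 103 g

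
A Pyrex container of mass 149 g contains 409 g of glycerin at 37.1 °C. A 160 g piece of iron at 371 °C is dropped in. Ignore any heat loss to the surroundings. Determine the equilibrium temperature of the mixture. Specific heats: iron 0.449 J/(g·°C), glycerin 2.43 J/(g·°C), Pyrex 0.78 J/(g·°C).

Conservation of energy gives ΣQ = 0:
160×0.449×(T − 371) + 409×2.43×(T − 37.1) + 149×0.78×(T − 37.1) = 0
71.84(T − 371) + 993.87(T − 37.1) + 116.22(T − 37.1) = 0
1181.9 T = 67837
T = 67837 / 1181.9 = 57.4 °C

T_f ≈ 57.4 °C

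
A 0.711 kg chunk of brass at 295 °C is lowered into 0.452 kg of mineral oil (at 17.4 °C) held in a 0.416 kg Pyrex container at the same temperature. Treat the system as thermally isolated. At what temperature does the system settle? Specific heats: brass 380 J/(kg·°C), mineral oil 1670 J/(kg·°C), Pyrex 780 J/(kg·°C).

T_f ≈ 73.0 °C

T_f = Σ m_i c_i T_i / Σ m_i c_i:
T_f = (270.18·295 + 754.84·17.4 + 324.48·17.4) / (270.18 + 754.84 + 324.48)
    = 98483 / 1349.5 ≈ 72.98 °C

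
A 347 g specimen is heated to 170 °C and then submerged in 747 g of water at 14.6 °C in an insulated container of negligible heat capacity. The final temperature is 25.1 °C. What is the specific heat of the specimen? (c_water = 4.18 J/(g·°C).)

Heat lost by the specimen = heat gained by the water:
347×c×(170 − 25.1) = 747×4.18×(25.1 − 14.6)
50280 c = 32786  ⇒  c ≈ 0.6521 J/(g·°C)

c ≈ 0.652 J/(g·°C)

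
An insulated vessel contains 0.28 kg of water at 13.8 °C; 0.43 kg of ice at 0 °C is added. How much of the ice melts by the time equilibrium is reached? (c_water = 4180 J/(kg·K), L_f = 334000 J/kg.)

m_melted ≈ 0.0484 kg

Heat available from the water dropping to 0 °C: 0.28×4180×13.8 = 16152 J.
Melting all 0.43 kg of ice would need 0.43×334000 = 143620 J.
That's not enough to melt it all — equilibrium is at 0 °C with ice remaining.
Mass melted = 16152/334000 ≈ 0.04836 kg.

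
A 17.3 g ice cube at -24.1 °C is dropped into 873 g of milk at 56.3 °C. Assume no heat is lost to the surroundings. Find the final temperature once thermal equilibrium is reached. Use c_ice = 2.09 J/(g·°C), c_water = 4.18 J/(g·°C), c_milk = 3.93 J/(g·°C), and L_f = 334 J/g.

Taking heat into each body as positive, Σ m c ΔT = 0:
ice -24.1→0 °C: 17.3×2.09×24.1 = 871.38; latent heat to melt: 17.3×334 = 5778.2; warm the meltwater: 72.31 T; milk: 3430.9(T − 56.3)
3503.2 T = 193159 − 6649.6 = 186510
T ≈ 53.24 °C. Since T > 0 °C, the all-ice-melts assumption holds.

T_f ≈ 53.2 °C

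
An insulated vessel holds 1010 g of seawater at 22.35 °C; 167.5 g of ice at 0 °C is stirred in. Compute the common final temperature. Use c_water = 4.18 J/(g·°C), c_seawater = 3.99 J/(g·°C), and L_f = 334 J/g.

T_f ≈ 7.2 °C

Heat gained plus heat lost sum to zero:
latent heat to melt: 167.5×334 = 55945
  meltwater 0→T: 167.5×4.18×T = 700.15 T
  seawater: 4029.9(T − 22.35)
4730.1 T = 90068 − 55945 = 34123
T ≈ 7.21 °C (positive, so assuming full melt was valid).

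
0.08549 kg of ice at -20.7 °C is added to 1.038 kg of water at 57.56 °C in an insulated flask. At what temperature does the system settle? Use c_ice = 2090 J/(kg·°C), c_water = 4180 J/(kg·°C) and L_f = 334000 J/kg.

T_f ≈ 46.3 °C

Taking heat into each body as positive, Σ m c ΔT = 0:
ice -20.7→0 °C: 0.08549×2090×20.7 = 3698.6; latent heat to melt: 0.08549×334000 = 28554; warm the meltwater: 357.35 T; water: 4338.8(T − 57.56)
4696.2 T = 249744 − 32252 = 217491
T ≈ 46.31 °C. Since T > 0 °C, the all-ice-melts assumption holds.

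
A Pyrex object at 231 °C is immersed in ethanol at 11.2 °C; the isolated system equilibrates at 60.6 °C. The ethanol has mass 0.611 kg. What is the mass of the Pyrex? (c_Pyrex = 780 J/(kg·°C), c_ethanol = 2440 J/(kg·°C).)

m ≈ 0.554 kg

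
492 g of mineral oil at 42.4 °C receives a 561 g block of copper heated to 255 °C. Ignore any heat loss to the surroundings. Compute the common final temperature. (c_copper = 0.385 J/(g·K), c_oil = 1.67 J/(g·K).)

T_f ≈ 86.7 °C

Let T be the final temperature. ΣQ_i = 0:
561*0.385*(T − 255) + 492*1.67*(T − 42.4) = 0
215.99(T − 255) + 821.64(T − 42.4) = 0
(215.99 + 821.64) T = 215.99*255 + 821.64*42.4
T = 89914 / 1037.6 = 86.7 °C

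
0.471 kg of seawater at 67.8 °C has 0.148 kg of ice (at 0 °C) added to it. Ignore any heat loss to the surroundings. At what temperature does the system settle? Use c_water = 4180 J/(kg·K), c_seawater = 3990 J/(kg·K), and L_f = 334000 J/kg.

Taking heat into each body as positive, Σ m c ΔT = 0:
melt ice: 0.148×334000 = 49432
  meltwater 0→T: 0.148×4180×T = 618.64 T
  seawater: 1879.3(T − 67.8)
2497.9 T = 127416 − 49432 = 77984
T ≈ 31.22 °C. Since T > 0 °C, the all-ice-melts assumption holds.

T_f ≈ 31.2 °C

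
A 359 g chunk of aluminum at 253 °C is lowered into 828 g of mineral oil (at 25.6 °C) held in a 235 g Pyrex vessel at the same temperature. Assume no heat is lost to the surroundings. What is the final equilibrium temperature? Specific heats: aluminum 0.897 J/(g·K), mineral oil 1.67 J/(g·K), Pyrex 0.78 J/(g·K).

T_f ≈ 64.4 °C

Taking heat into each body as positive, Σ m c ΔT = 0:
359*0.897*(T − 253) + 828*1.67*(T − 25.6) + 235*0.78*(T − 25.6) = 0
322.02(T − 253) + 1382.8(T − 25.6) + 183.3(T − 25.6) = 0
1888.1 T = 121563
T ≈ 64.38 °C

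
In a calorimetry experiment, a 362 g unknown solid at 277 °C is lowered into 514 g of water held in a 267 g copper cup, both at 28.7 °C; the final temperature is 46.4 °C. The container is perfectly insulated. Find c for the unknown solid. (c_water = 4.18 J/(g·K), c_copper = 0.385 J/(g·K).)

c ≈ 0.477 J/(g·K)

Taking heat into each body as positive, Σ m c ΔT = 0:
362×c×(46.4 − 277) + 514×4.18×(46.4 − 28.7) + 267×0.385×(46.4 − 28.7) = 0
-83477 c = -39848
c = -39848/-83477 ≈ 0.4774 J/(g·K)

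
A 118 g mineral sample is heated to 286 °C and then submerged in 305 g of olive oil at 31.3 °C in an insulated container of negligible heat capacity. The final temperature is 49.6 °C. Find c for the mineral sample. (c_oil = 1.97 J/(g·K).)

Setting the total heat transfer to zero:
118·c·(49.6 − 286) + 305·1.97·(49.6 − 31.3) = 0
-27895 c = -10996
c = -10996/-27895 ≈ 0.3942 J/(g·K)

c ≈ 0.394 J/(g·K)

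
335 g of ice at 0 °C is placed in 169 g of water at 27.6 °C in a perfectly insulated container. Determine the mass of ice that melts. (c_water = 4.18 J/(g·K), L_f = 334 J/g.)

m_melted ≈ 58.4 g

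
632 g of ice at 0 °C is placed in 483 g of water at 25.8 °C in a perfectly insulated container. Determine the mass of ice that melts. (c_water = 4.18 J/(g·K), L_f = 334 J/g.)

Water can give up m c ΔT = 483×4.18×25.8 = 52089 J before reaching 0 °C.
Fully melting the ice requires m_ice L_f = 632×334 = 211088 J.
That's not enough to melt it all — equilibrium is at 0 °C with ice remaining.
m_melt = 52089 / L_f = 156 g.

m_melted ≈ 156 g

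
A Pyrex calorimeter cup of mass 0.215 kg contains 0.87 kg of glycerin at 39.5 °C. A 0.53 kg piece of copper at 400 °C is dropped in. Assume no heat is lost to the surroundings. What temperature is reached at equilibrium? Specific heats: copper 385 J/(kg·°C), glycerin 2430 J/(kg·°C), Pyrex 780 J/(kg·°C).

Taking heat into each body as positive, Σ m c ΔT = 0:
0.53*385*(T − 400) + 0.87*2430*(T − 39.5) + 0.215*780*(T − 39.5) = 0
(204.05 + 2114.1 + 167.7) T = 204.05*400 + 2114.1*39.5 + 167.7*39.5
T ≈ 69.09 °C

T_f ≈ 69.1 °C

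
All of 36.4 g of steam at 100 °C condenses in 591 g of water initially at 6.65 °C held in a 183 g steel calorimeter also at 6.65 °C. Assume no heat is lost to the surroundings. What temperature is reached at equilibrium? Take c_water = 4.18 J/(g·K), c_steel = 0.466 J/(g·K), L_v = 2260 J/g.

T_f ≈ 42.3 °C

Setting the total heat transfer to zero:
condense steam: −36.4×2260 = −82264; condensate cools 100→T: 36.4×4.18×(T − 100) = 152.15(T − 100); original water: 2470.4(T − 6.65); cup: 85.28(T − 6.65)
2707.8 T = 82264 + 15215 + 16995 = 114474
T ≈ 42.28 °C — below 100 °C, confirming all the steam condensed.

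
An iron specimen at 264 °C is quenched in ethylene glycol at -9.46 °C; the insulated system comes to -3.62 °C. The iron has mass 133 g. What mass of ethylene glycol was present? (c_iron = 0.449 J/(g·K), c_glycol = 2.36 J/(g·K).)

m ≈ 1160 g

Conservation of energy gives ΣQ = 0:
133×0.449×(-3.62 − 264) + m×2.36×(-3.62 − (-9.46)) = 0
13.78 m = 15981
m = 15981/13.78 ≈ 1160 g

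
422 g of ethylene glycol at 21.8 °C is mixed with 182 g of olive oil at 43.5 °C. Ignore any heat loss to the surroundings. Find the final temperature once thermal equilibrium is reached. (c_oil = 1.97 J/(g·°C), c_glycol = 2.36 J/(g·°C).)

With ΣQ=0 the equilibrium temperature is the m·c-weighted mean:
T_f = (358.54×43.5 + 995.92×21.8) / (358.54 + 995.92)
    = 37308 / 1354.5 ≈ 27.54 °C

T_f ≈ 27.5 °C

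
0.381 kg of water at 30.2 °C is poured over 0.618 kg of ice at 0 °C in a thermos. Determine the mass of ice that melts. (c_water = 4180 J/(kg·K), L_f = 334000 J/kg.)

Cooling the water to 0 °C releases 0.381·4180·30.2 = 48096 J.
Fully melting the ice requires m_ice L_f = 0.618·334000 = 206412 J.
That's not enough to melt it all — equilibrium is at 0 °C with ice remaining.
Mass melted = 48096/334000 ≈ 0.144 kg.

m_melted ≈ 0.144 kg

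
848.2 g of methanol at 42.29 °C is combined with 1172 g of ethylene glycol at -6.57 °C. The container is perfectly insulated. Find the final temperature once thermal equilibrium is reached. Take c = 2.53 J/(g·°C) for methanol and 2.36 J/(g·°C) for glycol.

Heat gained plus heat lost sum to zero:
848.2×2.53×(T − 42.29) + 1172×2.36×(T − (-6.57)) = 0
2145.9(T − 42.29) + 2765.9(T − (-6.57)) = 0
(2145.9 + 2765.9) T = 2145.9×42.29 + 2765.9×(-6.57)
T ≈ 14.78 °C

T_f ≈ 14.8 °C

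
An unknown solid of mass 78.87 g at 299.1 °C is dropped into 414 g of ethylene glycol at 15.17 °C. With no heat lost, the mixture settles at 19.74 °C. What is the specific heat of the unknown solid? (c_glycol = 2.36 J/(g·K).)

Net heat exchanged in the isolated system is zero:
78.87·c·(19.74 − 299.1) + 414·2.36·(19.74 − 15.17) = 0
-22033 c = -4465.1
c = -4465.1/-22033 ≈ 0.2027 J/(g·K)

c ≈ 0.203 J/(g·K)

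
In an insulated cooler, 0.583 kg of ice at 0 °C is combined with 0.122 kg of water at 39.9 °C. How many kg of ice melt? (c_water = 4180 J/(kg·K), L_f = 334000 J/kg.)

Heat available from the water dropping to 0 °C: 0.122·4180·39.9 = 20347 J.
To melt every bit of ice: 0.583·334000 = 194722 J.
Since 20347 < 194722 J, not all the ice melts; equilibrium is at 0 °C.
Mass melted = 20347/334000 ≈ 0.06092 kg.

m_melted ≈ 0.0609 kg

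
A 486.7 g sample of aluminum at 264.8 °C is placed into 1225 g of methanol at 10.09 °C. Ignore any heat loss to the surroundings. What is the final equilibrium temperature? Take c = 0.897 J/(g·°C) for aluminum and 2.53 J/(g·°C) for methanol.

With ΣQ=0 the equilibrium temperature is the m·c-weighted mean:
T_f = (436.57·264.8 + 3099.2·10.09) / (436.57 + 3099.2)
    = 146875 / 3535.8 ≈ 41.54 °C

T_f ≈ 41.5 °C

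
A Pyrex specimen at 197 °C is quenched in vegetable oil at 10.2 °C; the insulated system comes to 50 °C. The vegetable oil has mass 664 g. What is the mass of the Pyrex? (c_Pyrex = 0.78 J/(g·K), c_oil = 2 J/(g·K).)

Setting the total heat transfer to zero:
m×0.78×(50 − 197) + 664×2×(50 − 10.2) = 0
-114.66 m = -52854
m = -52854/-114.66 ≈ 461 g

m ≈ 461 g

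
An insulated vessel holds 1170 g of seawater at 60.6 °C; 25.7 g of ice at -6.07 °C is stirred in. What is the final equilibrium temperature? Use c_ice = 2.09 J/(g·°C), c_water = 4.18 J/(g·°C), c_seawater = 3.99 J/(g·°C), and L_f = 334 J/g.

T_f ≈ 57.4 °C

Sum of m c ΔT and latent-heat terms is zero:
warm ice to 0 °C: 25.7×2.09×(0 − (-6.07)) = 326.04; latent heat to melt: 25.7×334 = 8583.8; meltwater 0→T: 25.7×4.18×T = 107.43 T; seawater cools: 1170×3.99×(T − 60.6) = 4668.3(T − 60.6)
4775.7 T = 282899 − 8909.8 = 273989
T ≈ 57.37 °C. Since T > 0 °C, the all-ice-melts assumption holds.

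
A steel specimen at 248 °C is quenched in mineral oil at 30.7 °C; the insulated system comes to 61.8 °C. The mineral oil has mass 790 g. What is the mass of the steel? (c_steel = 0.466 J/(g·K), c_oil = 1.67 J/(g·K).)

m ≈ 473 g

Heat lost by the steel = heat gained by the oil:
m·0.466·(248 − 61.8) = 790·1.67·(61.8 − 30.7)
86.77 m = 41030  ⇒  m ≈ 472.9 g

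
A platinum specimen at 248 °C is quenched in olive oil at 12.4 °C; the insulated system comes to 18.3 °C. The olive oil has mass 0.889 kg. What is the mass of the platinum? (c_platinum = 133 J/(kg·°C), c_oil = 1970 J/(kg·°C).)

m ≈ 0.338 kg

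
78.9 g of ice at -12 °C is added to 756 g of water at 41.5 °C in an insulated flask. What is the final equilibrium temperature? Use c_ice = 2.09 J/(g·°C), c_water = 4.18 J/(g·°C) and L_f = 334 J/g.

Energy balance with sensible and latent terms:
ice -12→0 °C: 78.9·2.09·12 = 1978.8; latent heat to melt: 78.9·334 = 26353; warm the meltwater: 329.8 T; water cools: 756·4.18·(T − 41.5) = 3160.1(T − 41.5)
3489.9 T = 131143 − 28331 = 102812
T ≈ 29.46 °C. Since T > 0 °C, the all-ice-melts assumption holds.

T_f ≈ 29.5 °C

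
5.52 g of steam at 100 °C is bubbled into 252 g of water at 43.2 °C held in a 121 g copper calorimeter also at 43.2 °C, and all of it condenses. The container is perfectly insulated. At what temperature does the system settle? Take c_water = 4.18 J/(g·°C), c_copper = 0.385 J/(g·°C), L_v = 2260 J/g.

T_f ≈ 55.5 °C

Energy balance with sensible and latent terms:
latent heat released on condensation: 5.52·2260 = 12475
  condensate cools 100→T: 5.52·4.18·(T − 100) = 23.07(T − 100)
  water warms: 252·4.18·(T − 43.2) = 1053.4(T − 43.2)
  copper cup: 121·0.385·(T − 43.2) = 46.59(T − 43.2)
1123 T = 12475 + 2307.4 + 47518 = 62300
T ≈ 55.48 °C — below 100 °C, confirming all the steam condensed.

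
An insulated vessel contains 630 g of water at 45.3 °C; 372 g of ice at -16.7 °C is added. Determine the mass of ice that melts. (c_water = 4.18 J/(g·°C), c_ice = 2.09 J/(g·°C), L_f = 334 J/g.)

Heat available from the water dropping to 0 °C: 630·4.18·45.3 = 119293 J.
Warming the ice to 0 °C takes 372·2.09·16.7 = 12984 J, leaving 106309 J for melting.
Fully melting the ice requires m_ice L_f = 372·334 = 124248 J.
106309 J < 124248 J, so only part of the ice melts and the system sits at 0 °C.
m_melted·334 = 106309  ⇒  m_melted ≈ 318.3 g.

m_melted ≈ 318 g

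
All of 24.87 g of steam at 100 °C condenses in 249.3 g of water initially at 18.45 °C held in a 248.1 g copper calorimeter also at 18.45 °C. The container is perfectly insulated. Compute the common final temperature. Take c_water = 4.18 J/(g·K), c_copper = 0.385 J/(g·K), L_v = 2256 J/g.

Taking heat into each body as positive, Σ m c ΔT = 0:
condense steam: −24.87·2256 = −56107
  condensate cools 100→T: 24.87·4.18·(T − 100) = 103.96(T − 100)
  original water: 1042.1(T − 18.45)
  cup: 95.52(T − 18.45)
1241.5 T = 56107 + 10396 + 20989 = 87491
T ≈ 70.47 °C (< 100 °C, so full condensation is consistent).

T_f ≈ 70.5 °C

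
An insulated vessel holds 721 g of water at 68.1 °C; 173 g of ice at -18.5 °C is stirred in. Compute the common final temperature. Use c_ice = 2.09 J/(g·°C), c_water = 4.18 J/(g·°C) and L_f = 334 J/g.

Taking heat into each body as positive, Σ m c ΔT = 0:
ice -18.5→0 °C: 173×2.09×18.5 = 6689
  melt ice: 173×334 = 57782
  meltwater 0→T: 173×4.18×T = 723.14 T
  water cools: 721×4.18×(T − 68.1) = 3013.8(T − 68.1)
3736.9 T = 205238 − 64471 = 140767
T ≈ 37.67 °C (positive, so assuming full melt was valid).

T_f ≈ 37.7 °C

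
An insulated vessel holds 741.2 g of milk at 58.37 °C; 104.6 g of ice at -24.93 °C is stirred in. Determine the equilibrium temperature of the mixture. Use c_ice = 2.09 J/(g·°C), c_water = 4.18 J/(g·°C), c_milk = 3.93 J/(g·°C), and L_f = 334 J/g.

Setting the total heat transfer to zero:
warm ice to 0 °C: 104.6×2.09×(0 − (-24.93)) = 5450; melt ice: 104.6×334 = 34936; meltwater 0→T: 104.6×4.18×T = 437.23 T; milk: 2912.9(T − 58.37)
3350.1 T = 170027 − 40386 = 129640
T ≈ 38.70 °C (positive, so assuming full melt was valid).

T_f ≈ 38.7 °C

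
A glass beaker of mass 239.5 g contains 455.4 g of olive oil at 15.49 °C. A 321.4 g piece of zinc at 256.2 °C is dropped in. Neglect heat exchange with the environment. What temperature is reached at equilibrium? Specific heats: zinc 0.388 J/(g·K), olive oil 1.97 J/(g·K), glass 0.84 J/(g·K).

T_f is the heat-capacity-weighted average of the initial temperatures:
T_f = (124.7*256.2 + 897.14*15.49 + 201.18*15.49) / (124.7 + 897.14 + 201.18)
    = 48962 / 1223 ≈ 40.03 °C

T_f ≈ 40.0 °C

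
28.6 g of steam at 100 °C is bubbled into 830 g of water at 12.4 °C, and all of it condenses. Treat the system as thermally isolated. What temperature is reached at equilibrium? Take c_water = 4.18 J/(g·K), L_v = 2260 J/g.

T_f ≈ 33.3 °C

Taking heat into each body as positive, Σ m c ΔT = 0:
steam→water at 100 °C releases m L_v = 28.6×2260 = 64636
  condensed water 100 °C→T: 119.55(T − 100)
  original water: 3469.4(T − 12.4)
3588.9 T = 64636 + 11955 + 43021 = 119611
T ≈ 33.33 °C (< 100 °C, so full condensation is consistent).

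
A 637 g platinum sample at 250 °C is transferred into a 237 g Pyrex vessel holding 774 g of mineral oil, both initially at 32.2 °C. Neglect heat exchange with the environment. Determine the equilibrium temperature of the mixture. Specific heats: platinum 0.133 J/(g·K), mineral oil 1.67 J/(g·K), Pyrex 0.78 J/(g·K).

T_f = Σ m_i c_i T_i / Σ m_i c_i:
T_f = (84.72×250 + 1292.6×32.2 + 184.86×32.2) / (84.72 + 1292.6 + 184.86)
    = 68754 / 1562.2 ≈ 44.01 °C

T_f ≈ 44.0 °C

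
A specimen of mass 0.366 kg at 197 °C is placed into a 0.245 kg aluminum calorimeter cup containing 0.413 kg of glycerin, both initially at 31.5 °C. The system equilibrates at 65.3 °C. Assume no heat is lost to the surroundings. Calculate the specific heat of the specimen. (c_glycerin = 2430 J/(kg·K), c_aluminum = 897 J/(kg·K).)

Net heat exchanged in the isolated system is zero:
0.366×c×(65.3 − 197) + 0.413×2430×(65.3 − 31.5) + 0.245×897×(65.3 − 31.5) = 0
-48.2 c = -41349
c = -41349/-48.2 ≈ 857.8 J/(kg·K)

c ≈ 858 J/(kg·K)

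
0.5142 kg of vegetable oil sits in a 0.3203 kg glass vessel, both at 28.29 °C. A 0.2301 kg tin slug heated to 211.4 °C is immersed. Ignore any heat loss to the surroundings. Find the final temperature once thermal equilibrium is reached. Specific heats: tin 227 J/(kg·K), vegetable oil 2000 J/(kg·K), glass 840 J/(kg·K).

T_f is the heat-capacity-weighted average of the initial temperatures:
T_f = (52.23×211.4 + 1028.4×28.29 + 269.05×28.29) / (52.23 + 1028.4 + 269.05)
    = 47747 / 1349.7 ≈ 35.38 °C

T_f ≈ 35.4 °C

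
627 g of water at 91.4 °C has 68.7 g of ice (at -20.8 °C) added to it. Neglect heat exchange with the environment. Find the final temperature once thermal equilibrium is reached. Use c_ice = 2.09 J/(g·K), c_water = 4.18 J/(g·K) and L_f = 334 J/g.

T_f ≈ 73.5 °C

Setting the total heat transfer to zero:
ice -20.8→0 °C: 68.7·2.09·20.8 = 2986.5; latent heat to melt: 68.7·334 = 22946; meltwater 0→T: 68.7·4.18·T = 287.17 T; water cools: 627·4.18·(T − 91.4) = 2620.9(T − 91.4)
2908 T = 239547 − 25932 = 213614
T ≈ 73.46 °C (positive, so assuming full melt was valid).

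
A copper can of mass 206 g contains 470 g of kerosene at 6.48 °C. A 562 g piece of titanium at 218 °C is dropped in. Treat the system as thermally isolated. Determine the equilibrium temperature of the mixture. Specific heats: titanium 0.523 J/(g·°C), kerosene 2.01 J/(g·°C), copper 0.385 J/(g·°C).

Let T be the final temperature. ΣQ_i = 0:
562·0.523·(T − 218) + 470·2.01·(T − 6.48) + 206·0.385·(T − 6.48) = 0
1317.9 T = 70711
T = 70711 / 1317.9 = 53.7 °C

T_f ≈ 53.7 °C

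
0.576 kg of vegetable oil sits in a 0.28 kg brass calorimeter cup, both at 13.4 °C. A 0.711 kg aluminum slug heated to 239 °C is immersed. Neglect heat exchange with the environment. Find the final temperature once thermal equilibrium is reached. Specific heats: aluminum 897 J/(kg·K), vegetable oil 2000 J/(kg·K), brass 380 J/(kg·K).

Setting the total heat transfer to zero:
0.711*897*(T − 239) + 0.576*2000*(T − 13.4) + 0.28*380*(T − 13.4) = 0
637.77(T − 239) + 1152(T − 13.4) + 106.4(T − 13.4) = 0
1896.2 T = 169289
T ≈ 89.28 °C

T_f ≈ 89.3 °C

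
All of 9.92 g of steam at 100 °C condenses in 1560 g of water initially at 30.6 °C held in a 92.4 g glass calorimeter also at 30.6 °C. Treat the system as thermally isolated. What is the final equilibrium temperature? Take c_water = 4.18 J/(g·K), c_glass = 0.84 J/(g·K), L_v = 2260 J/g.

T_f ≈ 34.4 °C

Net heat exchanged in the isolated system is zero:
steam→water at 100 °C releases m L_v = 9.92×2260 = 22419; condensate cools 100→T: 9.92×4.18×(T − 100) = 41.47(T − 100); original water: 6520.8(T − 30.6); cup: 77.62(T − 30.6)
6639.9 T = 22419 + 4146.6 + 201912 = 228477
T ≈ 34.41 °C (< 100 °C, so full condensation is consistent).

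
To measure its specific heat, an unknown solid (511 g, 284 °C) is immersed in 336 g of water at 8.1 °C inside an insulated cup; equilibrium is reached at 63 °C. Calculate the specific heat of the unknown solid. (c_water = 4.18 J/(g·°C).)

m_s c (T_s − T_f) = m_water c_water (T_f − T_0):
511×c×(284 − 63) = 336×4.18×(63 − 8.1)
112931 c = 77106  ⇒  c ≈ 0.6828 J/(g·°C)

c ≈ 0.683 J/(g·°C)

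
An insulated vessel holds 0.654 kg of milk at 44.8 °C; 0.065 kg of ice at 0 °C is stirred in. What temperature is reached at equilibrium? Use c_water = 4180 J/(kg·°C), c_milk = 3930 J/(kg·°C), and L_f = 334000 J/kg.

T_f ≈ 32.9 °C

Energy conservation, ΣQ = 0:
fusion: m_ice L_f = 0.065×334000 = 21710; meltwater 0→T: 0.065×4180×T = 271.7 T; milk: 2570.2(T − 44.8)
2841.9 T = 115146 − 21710 = 93436
T ≈ 32.88 °C. Since T > 0 °C, the all-ice-melts assumption holds.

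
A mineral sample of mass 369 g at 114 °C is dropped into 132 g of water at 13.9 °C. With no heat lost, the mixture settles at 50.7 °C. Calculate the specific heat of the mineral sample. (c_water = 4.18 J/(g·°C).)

Net heat exchanged in the isolated system is zero:
369×c×(50.7 − 114) + 132×4.18×(50.7 − 13.9) = 0
-23358 c = -20305
c = -20305/-23358 ≈ 0.8693 J/(g·°C)

c ≈ 0.869 J/(g·°C)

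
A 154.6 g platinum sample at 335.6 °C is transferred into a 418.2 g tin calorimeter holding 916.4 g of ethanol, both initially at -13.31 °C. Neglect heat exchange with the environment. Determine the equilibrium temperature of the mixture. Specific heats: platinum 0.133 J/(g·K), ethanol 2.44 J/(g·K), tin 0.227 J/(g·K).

With ΣQ=0 the equilibrium temperature is the m·c-weighted mean:
T_f = (20.56×335.6 + 2236×(-13.31) + 94.93×(-13.31)) / (20.56 + 2236 + 94.93)
    = -24124 / 2351.5 ≈ -10.26 °C

T_f ≈ -10.3 °C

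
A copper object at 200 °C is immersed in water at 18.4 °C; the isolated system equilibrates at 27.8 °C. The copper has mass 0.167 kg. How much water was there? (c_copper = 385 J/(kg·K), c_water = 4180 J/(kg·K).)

|Q_copper| = |Q_water|:
0.167×385×(200 − 27.8) = m×4180×(27.8 − 18.4)
39292 m = 11072  ⇒  m ≈ 0.2818 kg

m ≈ 0.282 kg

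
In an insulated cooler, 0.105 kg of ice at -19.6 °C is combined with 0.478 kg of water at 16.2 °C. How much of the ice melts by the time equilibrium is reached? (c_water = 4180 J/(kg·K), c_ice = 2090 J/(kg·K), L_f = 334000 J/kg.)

m_melted ≈ 0.084 kg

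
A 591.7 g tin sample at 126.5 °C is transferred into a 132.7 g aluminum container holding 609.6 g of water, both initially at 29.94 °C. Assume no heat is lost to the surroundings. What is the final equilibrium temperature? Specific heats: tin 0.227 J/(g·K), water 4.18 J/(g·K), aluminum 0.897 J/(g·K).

T_f ≈ 34.6 °C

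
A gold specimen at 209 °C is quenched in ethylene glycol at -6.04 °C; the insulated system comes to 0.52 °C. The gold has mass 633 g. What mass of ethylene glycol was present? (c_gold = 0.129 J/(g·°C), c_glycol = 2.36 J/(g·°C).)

Heat gained plus heat lost sum to zero:
633·0.129·(0.52 − 209) + m·2.36·(0.52 − (-6.04)) = 0
15.48 m = 17024
m = 17024/15.48 ≈ 1100 g

m ≈ 1100 g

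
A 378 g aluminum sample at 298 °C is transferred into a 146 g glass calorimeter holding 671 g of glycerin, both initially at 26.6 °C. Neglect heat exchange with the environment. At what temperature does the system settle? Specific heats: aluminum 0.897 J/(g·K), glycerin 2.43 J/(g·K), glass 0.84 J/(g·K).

T_f ≈ 70.6 °C

T_f = Σ m_i c_i T_i / Σ m_i c_i:
T_f = (339.07×298 + 1630.5×26.6 + 122.64×26.6) / (339.07 + 1630.5 + 122.64)
    = 147676 / 2092.2 ≈ 70.58 °C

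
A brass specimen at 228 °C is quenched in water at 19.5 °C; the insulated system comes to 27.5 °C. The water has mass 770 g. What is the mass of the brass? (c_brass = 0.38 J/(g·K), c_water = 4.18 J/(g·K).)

|Q_brass| = |Q_water|:
m·0.38·(228 − 27.5) = 770·4.18·(27.5 − 19.5)
76.19 m = 25749  ⇒  m ≈ 338 g

m ≈ 338 g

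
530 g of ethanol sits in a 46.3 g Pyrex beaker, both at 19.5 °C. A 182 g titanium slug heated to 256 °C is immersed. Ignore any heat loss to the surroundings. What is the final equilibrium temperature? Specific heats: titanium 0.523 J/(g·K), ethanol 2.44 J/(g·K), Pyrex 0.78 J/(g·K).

Taking heat into each body as positive, Σ m c ΔT = 0:
182·0.523·(T − 256) + 530·2.44·(T − 19.5) + 46.3·0.78·(T − 19.5) = 0
(95.19 + 1293.2 + 36.11) T = 95.19·256 + 1293.2·19.5 + 36.11·19.5
T ≈ 35.30 °C

T_f ≈ 35.3 °C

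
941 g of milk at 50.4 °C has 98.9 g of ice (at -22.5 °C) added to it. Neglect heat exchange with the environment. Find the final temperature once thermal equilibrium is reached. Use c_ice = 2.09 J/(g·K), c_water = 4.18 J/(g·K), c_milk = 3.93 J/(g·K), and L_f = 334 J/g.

T_f ≈ 36.2 °C

Conservation of energy gives ΣQ = 0:
ice -22.5→0 °C: 98.9×2.09×22.5 = 4650.8; melt ice: 98.9×334 = 33033; meltwater 0→T: 98.9×4.18×T = 413.4 T; milk cools: 941×3.93×(T − 50.4) = 3698.1(T − 50.4)
4111.5 T = 186386 − 37683 = 148702
T ≈ 36.17 °C — above 0 °C, consistent with complete melting.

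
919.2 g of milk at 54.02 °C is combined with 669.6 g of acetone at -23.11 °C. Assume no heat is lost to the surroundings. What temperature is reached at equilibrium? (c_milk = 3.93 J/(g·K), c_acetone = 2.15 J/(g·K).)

Setting the total heat transfer to zero:
919.2·3.93·(T − 54.02) + 669.6·2.15·(T − (-23.11)) = 0
3612.5(T − 54.02) + 1439.6(T − (-23.11)) = 0
(3612.5 + 1439.6) T = 3612.5·54.02 + 1439.6·(-23.11)
T = 161875/5052.1 ≈ 32.04 °C

T_f ≈ 32.0 °C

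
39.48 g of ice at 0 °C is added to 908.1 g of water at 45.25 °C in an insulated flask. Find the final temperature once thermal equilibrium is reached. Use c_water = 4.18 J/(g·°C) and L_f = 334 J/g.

Conservation of energy gives ΣQ = 0:
melt ice: 39.48×334 = 13186; warm the meltwater: 165.03 T; water cools: 908.1×4.18×(T − 45.25) = 3795.9(T − 45.25)
3960.9 T = 171763 − 13186 = 158576
T ≈ 40.04 °C. Since T > 0 °C, the all-ice-melts assumption holds.

T_f ≈ 40.0 °C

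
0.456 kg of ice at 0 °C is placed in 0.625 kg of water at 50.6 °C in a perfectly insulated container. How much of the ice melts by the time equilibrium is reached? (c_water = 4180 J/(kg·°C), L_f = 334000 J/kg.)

m_melted ≈ 0.396 kg

Water can give up m c ΔT = 0.625×4180×50.6 = 132192 J before reaching 0 °C.
To melt every bit of ice: 0.456×334000 = 152304 J.
132192 J < 152304 J, so only part of the ice melts and the system sits at 0 °C.
m_melted×334000 = 132192  ⇒  m_melted ≈ 0.3958 kg.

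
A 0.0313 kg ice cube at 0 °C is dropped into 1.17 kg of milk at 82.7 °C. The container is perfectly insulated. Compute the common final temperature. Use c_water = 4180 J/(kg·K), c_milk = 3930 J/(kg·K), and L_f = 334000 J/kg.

T_f ≈ 78.2 °C

Conservation of energy gives ΣQ = 0:
melt ice: 0.0313×334000 = 10454; warm the meltwater: 130.83 T; milk: 4598.1(T − 82.7)
4728.9 T = 380263 − 10454 = 369809
T ≈ 78.20 °C — above 0 °C, consistent with complete melting.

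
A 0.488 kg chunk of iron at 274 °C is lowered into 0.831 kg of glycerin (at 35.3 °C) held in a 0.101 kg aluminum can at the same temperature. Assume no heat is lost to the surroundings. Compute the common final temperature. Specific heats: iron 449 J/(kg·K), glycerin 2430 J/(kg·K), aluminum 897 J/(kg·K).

T_f ≈ 57.8 °C

Net heat exchanged in the isolated system is zero:
0.488×449×(T − 274) + 0.831×2430×(T − 35.3) + 0.101×897×(T − 35.3) = 0
(219.11 + 2019.3 + 90.6) T = 219.11×274 + 2019.3×35.3 + 90.6×35.3
T ≈ 57.76 °C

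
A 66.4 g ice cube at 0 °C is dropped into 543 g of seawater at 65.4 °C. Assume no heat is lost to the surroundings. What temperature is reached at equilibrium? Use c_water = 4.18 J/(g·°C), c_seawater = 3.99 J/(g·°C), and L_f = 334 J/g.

T_f ≈ 48.9 °C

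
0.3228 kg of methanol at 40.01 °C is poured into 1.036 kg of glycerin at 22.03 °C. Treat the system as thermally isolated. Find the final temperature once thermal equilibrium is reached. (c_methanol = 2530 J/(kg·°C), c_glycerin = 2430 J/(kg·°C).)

Taking heat into each body as positive, Σ m c ΔT = 0:
0.3228·2530·(T − 40.01) + 1.036·2430·(T − 22.03) = 0
816.68(T − 40.01) + 2517.5(T − 22.03) = 0
(816.68 + 2517.5) T = 816.68·40.01 + 2517.5·22.03
T ≈ 26.43 °C

T_f ≈ 26.4 °C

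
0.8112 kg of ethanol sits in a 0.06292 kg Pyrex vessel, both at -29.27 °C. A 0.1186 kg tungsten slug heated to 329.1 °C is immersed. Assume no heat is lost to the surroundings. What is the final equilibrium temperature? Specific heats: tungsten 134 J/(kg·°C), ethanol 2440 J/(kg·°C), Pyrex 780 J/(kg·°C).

T_f = Σ m_i c_i T_i / Σ m_i c_i:
T_f = (15.89·329.1 + 1979.3·(-29.27) + 49.08·(-29.27)) / (15.89 + 1979.3 + 49.08)
    = -54141 / 2044.3 ≈ -26.48 °C

T_f ≈ -26.5 °C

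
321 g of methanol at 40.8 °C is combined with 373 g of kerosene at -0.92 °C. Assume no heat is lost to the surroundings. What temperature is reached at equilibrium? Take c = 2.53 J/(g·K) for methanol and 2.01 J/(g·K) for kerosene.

T_f ≈ 20.8 °C

Taking heat into each body as positive, Σ m c ΔT = 0:
321·2.53·(T − 40.8) + 373·2.01·(T − (-0.92)) = 0
812.13(T − 40.8) + 749.73(T − (-0.92)) = 0
(812.13 + 749.73) T = 812.13·40.8 + 749.73·(-0.92)
T = 32445 / 1561.9 = 20.8 °C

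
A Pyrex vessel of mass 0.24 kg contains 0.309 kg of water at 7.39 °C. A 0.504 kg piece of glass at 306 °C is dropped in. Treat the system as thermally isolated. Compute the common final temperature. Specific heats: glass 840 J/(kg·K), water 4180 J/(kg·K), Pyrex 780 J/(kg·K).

T_f = Σ m_i c_i T_i / Σ m_i c_i:
T_f = (423.36·306 + 1291.6·7.39 + 187.2·7.39) / (423.36 + 1291.6 + 187.2)
    = 140477 / 1902.2 ≈ 73.85 °C

T_f ≈ 73.9 °C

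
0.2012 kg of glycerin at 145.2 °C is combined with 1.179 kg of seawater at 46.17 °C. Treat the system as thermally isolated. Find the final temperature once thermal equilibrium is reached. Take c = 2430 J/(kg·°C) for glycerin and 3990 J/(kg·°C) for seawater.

|Q_glycerin| = |Q_seawater|:
0.2012×2430×(145.2 − T) = 1.179×3990×(T − 46.17)
488.92(145.2 − T) = 4704.2(T − 46.17)
5193.1 T = 288184  ⇒  T ≈ 55.49 °C

T_f ≈ 55.5 °C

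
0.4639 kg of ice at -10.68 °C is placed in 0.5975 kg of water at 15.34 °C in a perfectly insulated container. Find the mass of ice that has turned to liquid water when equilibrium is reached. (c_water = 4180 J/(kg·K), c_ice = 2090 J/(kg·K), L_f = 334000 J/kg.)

m_melted ≈ 0.0837 kg

Heat available from the water dropping to 0 °C: 0.5975·4180·15.34 = 38312 J.
Of that, 0.4639·2090·10.68 = 10355 J goes to bring the ice to 0 °C, leaving 27958 J.
Melting all 0.4639 kg of ice would need 0.4639·334000 = 154943 J.
27958 J < 154943 J, so only part of the ice melts and the system sits at 0 °C.
m_melted·334000 = 27958  ⇒  m_melted ≈ 0.08371 kg.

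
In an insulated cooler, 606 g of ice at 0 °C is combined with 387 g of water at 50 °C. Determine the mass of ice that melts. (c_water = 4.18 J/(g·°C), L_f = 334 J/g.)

Water can give up m c ΔT = 387·4.18·50 = 80883 J before reaching 0 °C.
Melting all 606 g of ice would need 606·334 = 202404 J.
That's not enough to melt it all — equilibrium is at 0 °C with ice remaining.
m_melt = 80883 / L_f = 242.2 g.

m_melted ≈ 242 g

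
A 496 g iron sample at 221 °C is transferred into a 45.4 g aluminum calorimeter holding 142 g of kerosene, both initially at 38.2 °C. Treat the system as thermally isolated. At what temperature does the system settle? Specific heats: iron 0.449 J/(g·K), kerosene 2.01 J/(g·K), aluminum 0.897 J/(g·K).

With ΣQ=0 the equilibrium temperature is the m·c-weighted mean:
T_f = (222.7*221 + 285.42*38.2 + 40.72*38.2) / (222.7 + 285.42 + 40.72)
    = 61676 / 548.85 ≈ 112.37 °C

T_f ≈ 112.4 °C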